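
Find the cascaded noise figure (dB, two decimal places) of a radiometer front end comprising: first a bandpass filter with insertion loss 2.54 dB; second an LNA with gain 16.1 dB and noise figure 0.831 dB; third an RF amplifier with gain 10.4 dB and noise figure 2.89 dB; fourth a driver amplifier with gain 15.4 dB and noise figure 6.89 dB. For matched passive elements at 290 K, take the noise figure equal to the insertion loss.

3.48 dB

Convert to linear (a loss of L dB is a gain of −L dB): F_i = 10^(NF_i/10), G_i = 10^(G_i,dB/10)
  Stage 1: F_1 = 10^(2.54/10) = 1.795, G_1 = 10^(−2.54/10) = 0.5572
  Stage 2: F_2 = 10^(0.831/10) = 1.211, G_2 = 10^(16.1/10) = 40.74
  Stage 3: F_3 = 10^(2.89/10) = 1.945, G_3 = 10^(10.4/10) = 10.96
  Stage 4: F_4 = 10^(6.89/10) = 4.887, G_4 = 10^(15.4/10) = 34.67
Friis cascade:
  F = 1.795 + (1.211 − 1)/0.5572 + (1.945 − 1)/22.70 + (4.887 − 1)/248.9 = 2.230
NF = 10 log₁₀(2.230) = 3.48 dB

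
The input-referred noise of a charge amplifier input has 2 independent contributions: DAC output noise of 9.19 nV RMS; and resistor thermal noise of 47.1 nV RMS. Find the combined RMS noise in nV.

48.0 nV

Uncorrelated sources add in power (mean-square): V_tot = √(ΣV_i²)
V_tot = √[(9.19×10⁻⁹)² + (4.71×10⁻⁸)²] = 4.80×10⁻⁸ V = 48.0 nV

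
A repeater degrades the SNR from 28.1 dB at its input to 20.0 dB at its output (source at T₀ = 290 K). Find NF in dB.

8.1 dB

NF (dB) = SNR_in(dB) − SNR_out(dB) when the source is at T₀
NF = 28.1 − 20.0 = 8.1 dB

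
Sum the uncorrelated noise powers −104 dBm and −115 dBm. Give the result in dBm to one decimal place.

−103.7 dBm

Convert to linear, add, convert back:
P₁ = 3.98×10⁻¹⁴ W, P₂ = 3.16×10⁻¹⁵ W
P_tot = 4.30×10⁻¹⁴ W → 10 log₁₀(P_tot / 10⁻³) = −103.7 dBm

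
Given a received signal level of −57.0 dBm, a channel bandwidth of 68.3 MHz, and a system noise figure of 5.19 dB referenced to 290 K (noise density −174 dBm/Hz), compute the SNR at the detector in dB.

Noise floor: N = −174 + 10 log₁₀(B) + NF
10 log₁₀(6.83×10⁷) = 78.34 dB
N = −174 + 78.34 + 5.19 = −90.47 dBm
SNR = P_sig − N = −57.0 − (−90.47) = 33.47 dB → 33.5 dB

33.5 dB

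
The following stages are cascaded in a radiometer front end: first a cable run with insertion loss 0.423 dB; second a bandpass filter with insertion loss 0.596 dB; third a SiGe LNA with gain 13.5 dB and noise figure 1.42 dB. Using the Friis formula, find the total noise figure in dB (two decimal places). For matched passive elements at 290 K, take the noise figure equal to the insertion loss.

Convert to linear (a loss of L dB is a gain of −L dB): F_i = 10^(NF_i/10), G_i = 10^(G_i,dB/10)
  Stage 1: F_1 = 10^(0.423/10) = 1.102, G_1 = 10^(−0.423/10) = 0.9072
  Stage 2: F_2 = 10^(0.596/10) = 1.147, G_2 = 10^(−0.596/10) = 0.8718
  Stage 3: F_3 = 10^(1.42/10) = 1.387, G_3 = 10^(13.5/10) = 22.39
Friis cascade:
  F = 1.102 + (1.147 − 1)/0.9072 + (1.387 − 1)/0.7909 = 1.753
NF = 10 log₁₀(1.753) = 2.44 dB

2.44 dB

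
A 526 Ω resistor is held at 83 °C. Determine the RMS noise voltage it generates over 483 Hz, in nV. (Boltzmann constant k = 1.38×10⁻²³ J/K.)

70.7 nV

T = 83 °C + 273.15 = 356.15 K
V_n = √(4kTRB)
4kTRB = 4 × 1.38×10⁻²³ × 356.15 × 5.26×10² × 4.83×10² = 4.99×10⁻¹⁵ V²
V_n = √(4.99×10⁻¹⁵) = 7.07×10⁻⁸ V = 70.7 nV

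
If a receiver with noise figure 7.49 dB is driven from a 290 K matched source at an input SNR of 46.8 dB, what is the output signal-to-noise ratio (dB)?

By definition F = SNR_in/SNR_out, so in dB: SNR_out = SNR_in − NF
SNR_out = 46.8 − 7.49 = 39.31 dB

39.31 dB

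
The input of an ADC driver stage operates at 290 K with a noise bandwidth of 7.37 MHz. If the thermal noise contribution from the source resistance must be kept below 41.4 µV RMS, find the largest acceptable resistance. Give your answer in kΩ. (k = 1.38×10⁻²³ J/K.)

Johnson–Nyquist: V_n = √(4kTRB) ⇒ R = V_n² / (4kTB)
4kTB = 4 × 1.38×10⁻²³ × 290 × 7.37×10⁶ = 1.18×10⁻¹³
R = (4.14×10⁻⁵)² / 1.18×10⁻¹³ = 1.45×10⁴ Ω = 14.5 kΩ

14.5 kΩ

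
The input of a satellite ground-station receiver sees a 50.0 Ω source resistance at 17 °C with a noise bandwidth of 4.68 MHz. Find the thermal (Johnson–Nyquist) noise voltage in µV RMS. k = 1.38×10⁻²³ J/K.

1.94 µV

T = 17 °C + 273.15 = 290.15 K
V_n = √(4kTRB)
4kTRB = 4 × 1.38×10⁻²³ × 290.15 × 5.00×10¹ × 4.68×10⁶ = 3.75×10⁻¹² V²
V_n = √(3.75×10⁻¹²) = 1.94×10⁻⁶ V = 1.94 µV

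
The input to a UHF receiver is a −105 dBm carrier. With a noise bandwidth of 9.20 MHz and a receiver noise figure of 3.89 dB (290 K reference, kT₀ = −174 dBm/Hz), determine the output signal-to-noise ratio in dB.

Noise floor: N = −174 + 10 log₁₀(B) + NF
10 log₁₀(9.20×10⁶) = 69.64 dB
N = −174 + 69.64 + 3.89 = −100.47 dBm
SNR = P_sig − N = −105 − (−100.47) = −4.53 dB → −4.5 dB

−4.5 dB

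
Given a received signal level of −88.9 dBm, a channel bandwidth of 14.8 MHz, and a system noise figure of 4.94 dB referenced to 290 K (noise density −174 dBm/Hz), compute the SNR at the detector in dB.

Noise floor: N = −174 + 10 log₁₀(B) + NF
10 log₁₀(1.48×10⁷) = 71.7 dB
N = −174 + 71.7 + 4.94 = −97.36 dBm
SNR = P_sig − N = −88.9 − (−97.36) = 8.46 dB → 8.5 dB

8.5 dB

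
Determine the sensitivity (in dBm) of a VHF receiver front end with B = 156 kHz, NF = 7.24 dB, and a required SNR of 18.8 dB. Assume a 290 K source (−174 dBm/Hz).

−96.0 dBm

Sensitivity = −174 + 10 log₁₀(B) + NF + SNR_min
= −174 + 51.93 + 7.24 + 18.8
= −96.03 dBm → −96.0 dBm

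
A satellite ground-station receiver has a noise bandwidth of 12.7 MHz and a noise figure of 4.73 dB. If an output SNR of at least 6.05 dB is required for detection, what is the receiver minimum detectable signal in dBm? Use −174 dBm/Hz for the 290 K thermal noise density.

−92.2 dBm

Sensitivity = −174 + 10 log₁₀(B) + NF + SNR_min
= −174 + 71.04 + 4.73 + 6.05
= −92.18 dBm → −92.2 dBm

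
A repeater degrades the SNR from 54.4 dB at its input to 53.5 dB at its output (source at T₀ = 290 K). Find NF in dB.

0.9 dB

NF (dB) = SNR_in(dB) − SNR_out(dB) when the source is at T₀
NF = 54.4 − 53.5 = 0.9 dB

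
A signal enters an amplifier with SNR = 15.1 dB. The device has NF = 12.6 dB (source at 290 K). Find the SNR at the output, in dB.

By definition F = SNR_in/SNR_out, so in dB: SNR_out = SNR_in − NF
SNR_out = 15.1 − 12.6 = 2.5 dB

2.5 dB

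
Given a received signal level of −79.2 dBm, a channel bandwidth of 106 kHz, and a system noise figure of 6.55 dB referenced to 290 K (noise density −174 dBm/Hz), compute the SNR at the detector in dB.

Noise floor: N = −174 + 10 log₁₀(B) + NF
10 log₁₀(1.06×10⁵) = 50.25 dB
N = −174 + 50.25 + 6.55 = −117.20 dBm
SNR = P_sig − N = −79.2 − (−117.20) = 38.00 dB → 38.0 dB

38.0 dB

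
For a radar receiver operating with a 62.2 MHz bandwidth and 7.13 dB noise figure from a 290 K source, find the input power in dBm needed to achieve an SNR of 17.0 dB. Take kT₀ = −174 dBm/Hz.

Sensitivity = −174 + 10 log₁₀(B) + NF + SNR_min
= −174 + 77.94 + 7.13 + 17.0
= −71.93 dBm → −71.9 dBm

−71.9 dBm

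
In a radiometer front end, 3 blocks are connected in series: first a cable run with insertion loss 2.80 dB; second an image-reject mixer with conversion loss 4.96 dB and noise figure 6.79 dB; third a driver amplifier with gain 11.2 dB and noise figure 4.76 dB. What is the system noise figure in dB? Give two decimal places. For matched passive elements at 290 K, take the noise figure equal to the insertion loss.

13.22 dB

Convert to linear (a loss of L dB is a gain of −L dB): F_i = 10^(NF_i/10), G_i = 10^(G_i,dB/10)
  Stage 1: F_1 = 10^(2.80/10) = 1.905, G_1 = 10^(−2.80/10) = 0.5248
  Stage 2: F_2 = 10^(6.79/10) = 4.775, G_2 = 10^(−4.96/10) = 0.3192
  Stage 3: F_3 = 10^(4.76/10) = 2.992, G_3 = 10^(11.2/10) = 13.18
Friis cascade:
  F = 1.905 + (4.775 − 1)/0.5248 + (2.992 − 1)/0.1675 = 20.99
NF = 10 log₁₀(20.99) = 13.22 dB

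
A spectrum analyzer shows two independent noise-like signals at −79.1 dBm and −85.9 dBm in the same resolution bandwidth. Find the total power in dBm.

Convert to linear, add, convert back:
P₁ = 1.23×10⁻¹¹ W, P₂ = 2.57×10⁻¹² W
P_tot = 1.49×10⁻¹¹ W → 10 log₁₀(P_tot / 10⁻³) = −78.3 dBm

−78.3 dBm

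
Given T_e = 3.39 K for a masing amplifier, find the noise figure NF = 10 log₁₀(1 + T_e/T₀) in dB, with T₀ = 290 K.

0.050 dB

F = 1 + T_e/T₀ = 1 + 3.39/290 = 1.01169
NF = 10 log₁₀(1.01169) = 0.050 dB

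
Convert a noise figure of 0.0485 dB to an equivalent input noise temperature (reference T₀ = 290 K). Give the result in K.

3.26 K

F = 10^(0.0485/10) = 1.01123
T_e = (F − 1)·T₀ = (1.01123 − 1) × 290 = 3.26 K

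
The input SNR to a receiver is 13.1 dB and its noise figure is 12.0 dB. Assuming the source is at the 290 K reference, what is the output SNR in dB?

By definition F = SNR_in/SNR_out, so in dB: SNR_out = SNR_in − NF
SNR_out = 13.1 − 12.0 = 1.1 dB

1.1 dB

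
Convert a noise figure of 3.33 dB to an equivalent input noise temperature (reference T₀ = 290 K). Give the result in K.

334 K

F = 10^(3.33/10) = 2.15278
T_e = (F − 1)·T₀ = (2.15278 − 1) × 290 = 334 K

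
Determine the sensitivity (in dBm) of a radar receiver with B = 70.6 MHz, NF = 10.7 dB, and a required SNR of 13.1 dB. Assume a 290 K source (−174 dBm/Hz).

Sensitivity = −174 + 10 log₁₀(B) + NF + SNR_min
= −174 + 78.49 + 10.7 + 13.1
= −71.71 dBm → −71.7 dBm

−71.7 dBm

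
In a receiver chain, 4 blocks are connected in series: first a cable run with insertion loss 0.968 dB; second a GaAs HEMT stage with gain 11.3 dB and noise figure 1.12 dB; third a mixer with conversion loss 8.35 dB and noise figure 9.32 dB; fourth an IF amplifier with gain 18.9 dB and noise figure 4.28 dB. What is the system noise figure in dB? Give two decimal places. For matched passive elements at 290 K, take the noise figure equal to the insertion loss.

Convert to linear (a loss of L dB is a gain of −L dB): F_i = 10^(NF_i/10), G_i = 10^(G_i,dB/10)
  Stage 1: F_1 = 10^(0.968/10) = 1.250, G_1 = 10^(−0.968/10) = 0.8002
  Stage 2: F_2 = 10^(1.12/10) = 1.294, G_2 = 10^(11.3/10) = 13.49
  Stage 3: F_3 = 10^(9.32/10) = 8.551, G_3 = 10^(−8.35/10) = 0.1462
  Stage 4: F_4 = 10^(4.28/10) = 2.679, G_4 = 10^(18.9/10) = 77.62
Friis cascade:
  F = 1.250 + (1.294 − 1)/0.8002 + (8.551 − 1)/10.79 + (2.679 − 1)/1.578 = 3.381
NF = 10 log₁₀(3.381) = 5.29 dB

5.29 dB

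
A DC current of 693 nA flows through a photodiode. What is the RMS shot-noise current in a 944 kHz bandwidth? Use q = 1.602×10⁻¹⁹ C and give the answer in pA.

458 pA

I_n = √(2qI·B)
2qI·B = 2 × 1.602×10⁻¹⁹ × 6.93×10⁻⁷ × 9.44×10⁵ = 2.10×10⁻¹⁹ A²
I_n = √(2.10×10⁻¹⁹) = 4.58×10⁻¹⁰ A = 458 pA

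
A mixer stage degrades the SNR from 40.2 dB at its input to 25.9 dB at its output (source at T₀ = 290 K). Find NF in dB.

NF (dB) = SNR_in(dB) − SNR_out(dB) when the source is at T₀
NF = 40.2 − 25.9 = 14.3 dB

14.3 dB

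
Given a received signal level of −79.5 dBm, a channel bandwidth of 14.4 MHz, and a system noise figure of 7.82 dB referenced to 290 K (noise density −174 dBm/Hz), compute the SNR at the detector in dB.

15.1 dB

Noise floor: N = −174 + 10 log₁₀(B) + NF
10 log₁₀(1.44×10⁷) = 71.58 dB
N = −174 + 71.58 + 7.82 = −94.60 dBm
SNR = P_sig − N = −79.5 − (−94.60) = 15.10 dB → 15.1 dB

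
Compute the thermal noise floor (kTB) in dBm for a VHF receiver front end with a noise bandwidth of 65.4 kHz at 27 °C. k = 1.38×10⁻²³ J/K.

T = 27 °C + 273.15 = 300.15 K
P_n = kTB = 1.38×10⁻²³ × 300.15 × 6.54×10⁴ = 2.71×10⁻¹⁶ W
In dBm: 10 log₁₀(2.71×10⁻¹⁶ / 10⁻³) = −125.7 dBm

−125.7 dBm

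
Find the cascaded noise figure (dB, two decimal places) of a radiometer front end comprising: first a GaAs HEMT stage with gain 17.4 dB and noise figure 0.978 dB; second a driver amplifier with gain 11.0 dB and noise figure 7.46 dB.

Convert to linear (a loss of L dB is a gain of −L dB): F_i = 10^(NF_i/10), G_i = 10^(G_i,dB/10)
  Stage 1: F_1 = 10^(0.978/10) = 1.253, G_1 = 10^(17.4/10) = 54.95
  Stage 2: F_2 = 10^(7.46/10) = 5.572, G_2 = 10^(11.0/10) = 12.59
Friis cascade:
  F = 1.253 + (5.572 − 1)/54.95 = 1.336
NF = 10 log₁₀(1.336) = 1.26 dB

1.26 dB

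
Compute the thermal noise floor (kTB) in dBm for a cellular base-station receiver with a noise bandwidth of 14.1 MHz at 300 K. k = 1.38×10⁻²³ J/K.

−102.3 dBm

P_n = kTB = 1.38×10⁻²³ × 300 × 1.41×10⁷ = 5.84×10⁻¹⁴ W
In dBm: 10 log₁₀(5.84×10⁻¹⁴ / 10⁻³) = −102.3 dBm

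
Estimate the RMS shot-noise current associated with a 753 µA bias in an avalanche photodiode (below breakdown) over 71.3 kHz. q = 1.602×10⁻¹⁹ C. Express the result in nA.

4.15 nA

I_n = √(2qI·B)
2qI·B = 2 × 1.602×10⁻¹⁹ × 7.53×10⁻⁴ × 7.13×10⁴ = 1.72×10⁻¹⁷ A²
I_n = √(1.72×10⁻¹⁷) = 4.15×10⁻⁹ A = 4.15 nA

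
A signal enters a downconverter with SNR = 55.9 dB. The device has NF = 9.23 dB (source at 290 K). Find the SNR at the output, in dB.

46.67 dB

By definition F = SNR_in/SNR_out, so in dB: SNR_out = SNR_in − NF
SNR_out = 55.9 − 9.23 = 46.67 dB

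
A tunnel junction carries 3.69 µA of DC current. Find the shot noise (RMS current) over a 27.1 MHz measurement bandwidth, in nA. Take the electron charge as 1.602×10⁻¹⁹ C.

5.66 nA

I_n = √(2qI·B)
2qI·B = 2 × 1.602×10⁻¹⁹ × 3.69×10⁻⁶ × 2.71×10⁷ = 3.20×10⁻¹⁷ A²
I_n = √(3.20×10⁻¹⁷) = 5.66×10⁻⁹ A = 5.66 nA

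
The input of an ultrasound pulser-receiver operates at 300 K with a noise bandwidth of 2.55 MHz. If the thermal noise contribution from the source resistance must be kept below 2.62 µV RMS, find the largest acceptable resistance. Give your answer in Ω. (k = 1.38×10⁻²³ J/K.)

163 Ω

Johnson–Nyquist: V_n = √(4kTRB) ⇒ R = V_n² / (4kTB)
4kTB = 4 × 1.38×10⁻²³ × 300 × 2.55×10⁶ = 4.22×10⁻¹⁴
R = (2.62×10⁻⁶)² / 4.22×10⁻¹⁴ = 1.63×10² Ω = 163 Ω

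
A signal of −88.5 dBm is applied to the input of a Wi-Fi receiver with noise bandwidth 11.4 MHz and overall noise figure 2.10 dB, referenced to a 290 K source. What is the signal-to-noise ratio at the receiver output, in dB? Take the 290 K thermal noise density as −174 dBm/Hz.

Noise floor: N = −174 + 10 log₁₀(B) + NF
10 log₁₀(1.14×10⁷) = 70.57 dB
N = −174 + 70.57 + 2.10 = −101.33 dBm
SNR = P_sig − N = −88.5 − (−101.33) = 12.83 dB → 12.8 dB

12.8 dB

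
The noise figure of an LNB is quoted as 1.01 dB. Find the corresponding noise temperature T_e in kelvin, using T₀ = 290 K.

F = 10^(1.01/10) = 1.26183
T_e = (F − 1)·T₀ = (1.26183 − 1) × 290 = 75.9 K

75.9 K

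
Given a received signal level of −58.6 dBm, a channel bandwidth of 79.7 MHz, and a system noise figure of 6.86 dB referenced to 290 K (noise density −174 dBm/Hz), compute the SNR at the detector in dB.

Noise floor: N = −174 + 10 log₁₀(B) + NF
10 log₁₀(7.97×10⁷) = 79.01 dB
N = −174 + 79.01 + 6.86 = −88.13 dBm
SNR = P_sig − N = −58.6 − (−88.13) = 29.53 dB → 29.5 dB

29.5 dB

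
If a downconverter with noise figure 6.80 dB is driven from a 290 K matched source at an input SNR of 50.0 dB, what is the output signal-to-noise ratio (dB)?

43.20 dB

By definition F = SNR_in/SNR_out, so in dB: SNR_out = SNR_in − NF
SNR_out = 50.0 − 6.80 = 43.20 dB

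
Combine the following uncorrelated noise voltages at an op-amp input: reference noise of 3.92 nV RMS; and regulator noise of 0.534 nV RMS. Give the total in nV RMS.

Uncorrelated sources add in power (mean-square): V_tot = √(ΣV_i²)
V_tot = √[(3.92×10⁻⁹)² + (5.34×10⁻¹⁰)²] = 3.96×10⁻⁹ V = 3.96 nV

3.96 nV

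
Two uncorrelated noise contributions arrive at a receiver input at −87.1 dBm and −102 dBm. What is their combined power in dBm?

−87.0 dBm

Convert to linear, add, convert back:
P₁ = 1.95×10⁻¹² W, P₂ = 6.31×10⁻¹⁴ W
P_tot = 2.01×10⁻¹² W → 10 log₁₀(P_tot / 10⁻³) = −87.0 dBm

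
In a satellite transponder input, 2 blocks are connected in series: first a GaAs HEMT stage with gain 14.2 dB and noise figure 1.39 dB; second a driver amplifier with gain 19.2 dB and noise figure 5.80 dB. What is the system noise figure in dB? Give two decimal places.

1.71 dB

Convert to linear (a loss of L dB is a gain of −L dB): F_i = 10^(NF_i/10), G_i = 10^(G_i,dB/10)
  Stage 1: F_1 = 10^(1.39/10) = 1.377, G_1 = 10^(14.2/10) = 26.30
  Stage 2: F_2 = 10^(5.80/10) = 3.802, G_2 = 10^(19.2/10) = 83.18
Friis cascade:
  F = 1.377 + (3.802 − 1)/26.30 = 1.484
NF = 10 log₁₀(1.484) = 1.71 dB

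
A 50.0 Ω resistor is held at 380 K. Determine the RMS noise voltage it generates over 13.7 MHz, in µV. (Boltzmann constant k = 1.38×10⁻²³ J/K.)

3.79 µV

V_n = √(4kTRB)
4kTRB = 4 × 1.38×10⁻²³ × 380 × 5.00×10¹ × 1.37×10⁷ = 1.44×10⁻¹¹ V²
V_n = √(1.44×10⁻¹¹) = 3.79×10⁻⁶ V = 3.79 µV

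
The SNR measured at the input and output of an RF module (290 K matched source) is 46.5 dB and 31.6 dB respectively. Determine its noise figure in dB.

14.9 dB

NF (dB) = SNR_in(dB) − SNR_out(dB) when the source is at T₀
NF = 46.5 − 31.6 = 14.9 dB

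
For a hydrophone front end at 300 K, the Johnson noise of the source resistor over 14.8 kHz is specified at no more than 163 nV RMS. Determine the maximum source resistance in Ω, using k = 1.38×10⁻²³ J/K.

108 Ω

Johnson–Nyquist: V_n = √(4kTRB) ⇒ R = V_n² / (4kTB)
4kTB = 4 × 1.38×10⁻²³ × 300 × 1.48×10⁴ = 2.45×10⁻¹⁶
R = (1.63×10⁻⁷)² / 2.45×10⁻¹⁶ = 1.08×10² Ω = 108 Ω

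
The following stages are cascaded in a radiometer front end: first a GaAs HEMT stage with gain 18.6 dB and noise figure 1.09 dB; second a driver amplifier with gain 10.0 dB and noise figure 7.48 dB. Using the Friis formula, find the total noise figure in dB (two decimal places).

Convert to linear (a loss of L dB is a gain of −L dB): F_i = 10^(NF_i/10), G_i = 10^(G_i,dB/10)
  Stage 1: F_1 = 10^(1.09/10) = 1.285, G_1 = 10^(18.6/10) = 72.44
  Stage 2: F_2 = 10^(7.48/10) = 5.598, G_2 = 10^(10.0/10) = 10.00
Friis cascade:
  F = 1.285 + (5.598 − 1)/72.44 = 1.349
NF = 10 log₁₀(1.349) = 1.30 dB

1.30 dB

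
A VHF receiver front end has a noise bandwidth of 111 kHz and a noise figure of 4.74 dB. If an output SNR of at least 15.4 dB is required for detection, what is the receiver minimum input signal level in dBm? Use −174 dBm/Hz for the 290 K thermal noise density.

Sensitivity = −174 + 10 log₁₀(B) + NF + SNR_min
= −174 + 50.45 + 4.74 + 15.4
= −103.41 dBm → −103.4 dBm

−103.4 dBm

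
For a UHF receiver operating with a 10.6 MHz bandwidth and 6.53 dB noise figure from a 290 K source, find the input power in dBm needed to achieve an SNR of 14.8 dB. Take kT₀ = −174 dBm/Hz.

Sensitivity = −174 + 10 log₁₀(B) + NF + SNR_min
= −174 + 70.25 + 6.53 + 14.8
= −82.42 dBm → −82.4 dBm

−82.4 dBm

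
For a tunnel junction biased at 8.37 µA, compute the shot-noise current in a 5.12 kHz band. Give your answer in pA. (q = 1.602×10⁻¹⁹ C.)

117 pA

I_n = √(2qI·B)
2qI·B = 2 × 1.602×10⁻¹⁹ × 8.37×10⁻⁶ × 5.12×10³ = 1.37×10⁻²⁰ A²
I_n = √(1.37×10⁻²⁰) = 1.17×10⁻¹⁰ A = 117 pA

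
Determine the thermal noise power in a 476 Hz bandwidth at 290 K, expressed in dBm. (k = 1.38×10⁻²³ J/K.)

P_n = kTB = 1.38×10⁻²³ × 290 × 4.76×10² = 1.90×10⁻¹⁸ W
In dBm: 10 log₁₀(1.90×10⁻¹⁸ / 10⁻³) = −147.2 dBm

−147.2 dBm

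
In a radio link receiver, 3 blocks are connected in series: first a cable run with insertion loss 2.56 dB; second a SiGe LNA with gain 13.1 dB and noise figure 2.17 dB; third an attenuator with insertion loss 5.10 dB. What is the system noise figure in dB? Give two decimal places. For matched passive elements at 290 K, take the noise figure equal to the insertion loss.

Convert to linear (a loss of L dB is a gain of −L dB): F_i = 10^(NF_i/10), G_i = 10^(G_i,dB/10)
  Stage 1: F_1 = 10^(2.56/10) = 1.803, G_1 = 10^(−2.56/10) = 0.5546
  Stage 2: F_2 = 10^(2.17/10) = 1.648, G_2 = 10^(13.1/10) = 20.42
  Stage 3: F_3 = 10^(5.10/10) = 3.236, G_3 = 10^(−5.10/10) = 0.3090
Friis cascade:
  F = 1.803 + (1.648 − 1)/0.5546 + (3.236 − 1)/11.32 = 3.169
NF = 10 log₁₀(3.169) = 5.01 dB

5.01 dB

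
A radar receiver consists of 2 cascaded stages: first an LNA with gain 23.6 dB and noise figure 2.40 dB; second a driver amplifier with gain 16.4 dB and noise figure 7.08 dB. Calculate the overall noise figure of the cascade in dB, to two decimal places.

2.44 dB

Convert to linear (a loss of L dB is a gain of −L dB): F_i = 10^(NF_i/10), G_i = 10^(G_i,dB/10)
  Stage 1: F_1 = 10^(2.40/10) = 1.738, G_1 = 10^(23.6/10) = 229.1
  Stage 2: F_2 = 10^(7.08/10) = 5.105, G_2 = 10^(16.4/10) = 43.65
Friis cascade:
  F = 1.738 + (5.105 − 1)/229.1 = 1.756
NF = 10 log₁₀(1.756) = 2.44 dB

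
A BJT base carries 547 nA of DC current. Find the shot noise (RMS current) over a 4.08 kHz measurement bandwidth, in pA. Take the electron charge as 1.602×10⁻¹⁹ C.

I_n = √(2qI·B)
2qI·B = 2 × 1.602×10⁻¹⁹ × 5.47×10⁻⁷ × 4.08×10³ = 7.15×10⁻²² A²
I_n = √(7.15×10⁻²²) = 2.67×10⁻¹¹ A = 26.7 pA

26.7 pA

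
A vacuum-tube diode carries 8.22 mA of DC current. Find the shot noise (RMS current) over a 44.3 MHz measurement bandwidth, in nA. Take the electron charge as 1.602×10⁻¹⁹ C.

342 nA

I_n = √(2qI·B)
2qI·B = 2 × 1.602×10⁻¹⁹ × 8.22×10⁻³ × 4.43×10⁷ = 1.17×10⁻¹³ A²
I_n = √(1.17×10⁻¹³) = 3.42×10⁻⁷ A = 342 nA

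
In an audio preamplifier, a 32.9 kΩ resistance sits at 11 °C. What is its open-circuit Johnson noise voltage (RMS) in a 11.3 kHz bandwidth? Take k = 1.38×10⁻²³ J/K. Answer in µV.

T = 11 °C + 273.15 = 284.15 K
V_n = √(4kTRB)
4kTRB = 4 × 1.38×10⁻²³ × 284.15 × 3.29×10⁴ × 1.13×10⁴ = 5.83×10⁻¹² V²
V_n = √(5.83×10⁻¹²) = 2.41×10⁻⁶ V = 2.41 µV

2.41 µV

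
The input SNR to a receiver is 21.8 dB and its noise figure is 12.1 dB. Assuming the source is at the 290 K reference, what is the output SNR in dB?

By definition F = SNR_in/SNR_out, so in dB: SNR_out = SNR_in − NF
SNR_out = 21.8 − 12.1 = 9.7 dB

9.7 dB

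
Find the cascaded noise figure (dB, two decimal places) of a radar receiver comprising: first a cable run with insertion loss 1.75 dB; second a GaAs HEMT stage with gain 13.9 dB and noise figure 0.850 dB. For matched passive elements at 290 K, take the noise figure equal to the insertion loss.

Convert to linear (a loss of L dB is a gain of −L dB): F_i = 10^(NF_i/10), G_i = 10^(G_i,dB/10)
  Stage 1: F_1 = 10^(1.75/10) = 1.496, G_1 = 10^(−1.75/10) = 0.6683
  Stage 2: F_2 = 10^(0.850/10) = 1.216, G_2 = 10^(13.9/10) = 24.55
Friis cascade:
  F = 1.496 + (1.216 − 1)/0.6683 = 1.820
NF = 10 log₁₀(1.820) = 2.60 dB

2.60 dB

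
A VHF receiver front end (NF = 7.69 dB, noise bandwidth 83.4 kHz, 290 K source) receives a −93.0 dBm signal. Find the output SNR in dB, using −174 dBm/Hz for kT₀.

24.1 dB

Noise floor: N = −174 + 10 log₁₀(B) + NF
10 log₁₀(8.34×10⁴) = 49.21 dB
N = −174 + 49.21 + 7.69 = −117.10 dBm
SNR = P_sig − N = −93.0 − (−117.10) = 24.10 dB → 24.1 dB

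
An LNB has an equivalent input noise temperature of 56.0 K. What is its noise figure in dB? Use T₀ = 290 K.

F = 1 + T_e/T₀ = 1 + 56.0/290 = 1.1931
NF = 10 log₁₀(1.1931) = 0.767 dB

0.767 dB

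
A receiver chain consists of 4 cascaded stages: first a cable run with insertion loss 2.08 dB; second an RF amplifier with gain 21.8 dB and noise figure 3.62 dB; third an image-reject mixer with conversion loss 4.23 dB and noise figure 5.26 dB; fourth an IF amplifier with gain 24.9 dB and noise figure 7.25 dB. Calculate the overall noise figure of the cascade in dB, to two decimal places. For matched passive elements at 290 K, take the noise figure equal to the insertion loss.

5.87 dB

Convert to linear (a loss of L dB is a gain of −L dB): F_i = 10^(NF_i/10), G_i = 10^(G_i,dB/10)
  Stage 1: F_1 = 10^(2.08/10) = 1.614, G_1 = 10^(−2.08/10) = 0.6194
  Stage 2: F_2 = 10^(3.62/10) = 2.301, G_2 = 10^(21.8/10) = 151.4
  Stage 3: F_3 = 10^(5.26/10) = 3.357, G_3 = 10^(−4.23/10) = 0.3776
  Stage 4: F_4 = 10^(7.25/10) = 5.309, G_4 = 10^(24.9/10) = 309.0
Friis cascade:
  F = 1.614 + (2.301 − 1)/0.6194 + (3.357 − 1)/93.76 + (5.309 − 1)/35.40 = 3.862
NF = 10 log₁₀(3.862) = 5.87 dB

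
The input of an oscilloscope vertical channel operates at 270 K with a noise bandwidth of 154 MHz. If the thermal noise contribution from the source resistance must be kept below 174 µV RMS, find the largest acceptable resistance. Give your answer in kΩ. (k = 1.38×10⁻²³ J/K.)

Johnson–Nyquist: V_n = √(4kTRB) ⇒ R = V_n² / (4kTB)
4kTB = 4 × 1.38×10⁻²³ × 270 × 1.54×10⁸ = 2.30×10⁻¹²
R = (1.74×10⁻⁴)² / 2.30×10⁻¹² = 1.32×10⁴ Ω = 13.2 kΩ

13.2 kΩ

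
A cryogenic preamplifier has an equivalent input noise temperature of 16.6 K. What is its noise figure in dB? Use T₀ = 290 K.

F = 1 + T_e/T₀ = 1 + 16.6/290 = 1.05724
NF = 10 log₁₀(1.05724) = 0.242 dB

0.242 dB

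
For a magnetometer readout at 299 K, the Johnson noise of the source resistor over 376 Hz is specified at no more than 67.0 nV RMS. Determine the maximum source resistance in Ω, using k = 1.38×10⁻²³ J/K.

723 Ω

Johnson–Nyquist: V_n = √(4kTRB) ⇒ R = V_n² / (4kTB)
4kTB = 4 × 1.38×10⁻²³ × 299 × 3.76×10² = 6.21×10⁻¹⁸
R = (6.70×10⁻⁸)² / 6.21×10⁻¹⁸ = 7.23×10² Ω = 723 Ω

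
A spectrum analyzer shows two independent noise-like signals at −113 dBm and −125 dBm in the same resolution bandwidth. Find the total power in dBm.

−112.7 dBm

Convert to linear, add, convert back:
P₁ = 5.01×10⁻¹⁵ W, P₂ = 3.16×10⁻¹⁶ W
P_tot = 5.33×10⁻¹⁵ W → 10 log₁₀(P_tot / 10⁻³) = −112.7 dBm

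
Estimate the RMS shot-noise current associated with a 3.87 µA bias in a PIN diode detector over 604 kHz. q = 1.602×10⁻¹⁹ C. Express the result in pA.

I_n = √(2qI·B)
2qI·B = 2 × 1.602×10⁻¹⁹ × 3.87×10⁻⁶ × 6.04×10⁵ = 7.49×10⁻¹⁹ A²
I_n = √(7.49×10⁻¹⁹) = 8.65×10⁻¹⁰ A = 865 pA

865 pA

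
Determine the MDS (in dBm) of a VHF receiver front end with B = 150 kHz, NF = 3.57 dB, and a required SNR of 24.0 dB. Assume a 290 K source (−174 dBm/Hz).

Sensitivity = −174 + 10 log₁₀(B) + NF + SNR_min
= −174 + 51.76 + 3.57 + 24.0
= −94.67 dBm → −94.7 dBm

−94.7 dBm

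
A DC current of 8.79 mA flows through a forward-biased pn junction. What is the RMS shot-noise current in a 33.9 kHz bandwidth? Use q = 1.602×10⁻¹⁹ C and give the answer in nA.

I_n = √(2qI·B)
2qI·B = 2 × 1.602×10⁻¹⁹ × 8.79×10⁻³ × 3.39×10⁴ = 9.55×10⁻¹⁷ A²
I_n = √(9.55×10⁻¹⁷) = 9.77×10⁻⁹ A = 9.77 nA

9.77 nA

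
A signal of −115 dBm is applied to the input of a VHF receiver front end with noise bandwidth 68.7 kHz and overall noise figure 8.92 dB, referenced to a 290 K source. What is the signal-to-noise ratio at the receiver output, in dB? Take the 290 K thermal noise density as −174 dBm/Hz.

Noise floor: N = −174 + 10 log₁₀(B) + NF
10 log₁₀(6.87×10⁴) = 48.37 dB
N = −174 + 48.37 + 8.92 = −116.71 dBm
SNR = P_sig − N = −115 − (−116.71) = 1.71 dB → 1.7 dB

1.7 dB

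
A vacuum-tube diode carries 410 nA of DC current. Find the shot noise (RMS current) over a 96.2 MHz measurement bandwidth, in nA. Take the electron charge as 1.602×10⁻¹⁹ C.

I_n = √(2qI·B)
2qI·B = 2 × 1.602×10⁻¹⁹ × 4.10×10⁻⁷ × 9.62×10⁷ = 1.26×10⁻¹⁷ A²
I_n = √(1.26×10⁻¹⁷) = 3.55×10⁻⁹ A = 3.55 nA

3.55 nA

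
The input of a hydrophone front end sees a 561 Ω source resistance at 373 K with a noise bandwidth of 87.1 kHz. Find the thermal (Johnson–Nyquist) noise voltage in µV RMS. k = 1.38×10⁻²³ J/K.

1.00 µV

V_n = √(4kTRB)
4kTRB = 4 × 1.38×10⁻²³ × 373 × 5.61×10² × 8.71×10⁴ = 1.01×10⁻¹² V²
V_n = √(1.01×10⁻¹²) = 1.00×10⁻⁶ V = 1.00 µV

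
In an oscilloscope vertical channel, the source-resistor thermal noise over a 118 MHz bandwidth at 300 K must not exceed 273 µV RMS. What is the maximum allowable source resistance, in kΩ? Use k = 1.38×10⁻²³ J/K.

38.1 kΩ

Johnson–Nyquist: V_n = √(4kTRB) ⇒ R = V_n² / (4kTB)
4kTB = 4 × 1.38×10⁻²³ × 300 × 1.18×10⁸ = 1.95×10⁻¹²
R = (2.73×10⁻⁴)² / 1.95×10⁻¹² = 3.81×10⁴ Ω = 38.1 kΩ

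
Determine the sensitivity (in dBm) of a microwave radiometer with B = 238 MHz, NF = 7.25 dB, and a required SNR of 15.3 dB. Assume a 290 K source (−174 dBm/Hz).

−67.7 dBm

Sensitivity = −174 + 10 log₁₀(B) + NF + SNR_min
= −174 + 83.77 + 7.25 + 15.3
= −67.68 dBm → −67.7 dBm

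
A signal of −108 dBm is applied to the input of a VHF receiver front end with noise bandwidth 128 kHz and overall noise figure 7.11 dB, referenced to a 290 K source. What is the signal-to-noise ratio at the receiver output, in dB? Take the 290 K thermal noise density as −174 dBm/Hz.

7.8 dB

Noise floor: N = −174 + 10 log₁₀(B) + NF
10 log₁₀(1.28×10⁵) = 51.07 dB
N = −174 + 51.07 + 7.11 = −115.82 dBm
SNR = P_sig − N = −108 − (−115.82) = 7.82 dB → 7.8 dB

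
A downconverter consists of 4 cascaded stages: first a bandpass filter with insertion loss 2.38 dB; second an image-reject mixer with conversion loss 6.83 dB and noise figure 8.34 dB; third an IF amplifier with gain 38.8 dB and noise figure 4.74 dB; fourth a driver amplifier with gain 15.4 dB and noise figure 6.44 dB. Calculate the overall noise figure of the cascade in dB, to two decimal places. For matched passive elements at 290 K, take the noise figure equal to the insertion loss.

Convert to linear (a loss of L dB is a gain of −L dB): F_i = 10^(NF_i/10), G_i = 10^(G_i,dB/10)
  Stage 1: F_1 = 10^(2.38/10) = 1.730, G_1 = 10^(−2.38/10) = 0.5781
  Stage 2: F_2 = 10^(8.34/10) = 6.823, G_2 = 10^(−6.83/10) = 0.2075
  Stage 3: F_3 = 10^(4.74/10) = 2.979, G_3 = 10^(38.8/10) = 7586
  Stage 4: F_4 = 10^(6.44/10) = 4.406, G_4 = 10^(15.4/10) = 34.67
Friis cascade:
  F = 1.730 + (6.823 − 1)/0.5781 + (2.979 − 1)/0.1199 + (4.406 − 1)/909.9 = 28.30
NF = 10 log₁₀(28.30) = 14.52 dB

14.52 dB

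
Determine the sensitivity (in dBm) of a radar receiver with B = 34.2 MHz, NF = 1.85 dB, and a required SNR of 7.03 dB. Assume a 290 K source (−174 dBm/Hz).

Sensitivity = −174 + 10 log₁₀(B) + NF + SNR_min
= −174 + 75.34 + 1.85 + 7.03
= −89.78 dBm → −89.8 dBm

−89.8 dBm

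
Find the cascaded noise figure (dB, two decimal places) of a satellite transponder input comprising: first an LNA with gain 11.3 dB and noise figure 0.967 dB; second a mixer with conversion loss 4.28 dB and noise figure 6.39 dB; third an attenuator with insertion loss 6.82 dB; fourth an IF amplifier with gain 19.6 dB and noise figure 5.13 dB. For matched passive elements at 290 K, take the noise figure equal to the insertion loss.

Convert to linear (a loss of L dB is a gain of −L dB): F_i = 10^(NF_i/10), G_i = 10^(G_i,dB/10)
  Stage 1: F_1 = 10^(0.967/10) = 1.249, G_1 = 10^(11.3/10) = 13.49
  Stage 2: F_2 = 10^(6.39/10) = 4.355, G_2 = 10^(−4.28/10) = 0.3733
  Stage 3: F_3 = 10^(6.82/10) = 4.808, G_3 = 10^(−6.82/10) = 0.2080
  Stage 4: F_4 = 10^(5.13/10) = 3.258, G_4 = 10^(19.6/10) = 91.20
Friis cascade:
  F = 1.249 + (4.355 − 1)/13.49 + (4.808 − 1)/5.035 + (3.258 − 1)/1.047 = 4.411
NF = 10 log₁₀(4.411) = 6.45 dB

6.45 dB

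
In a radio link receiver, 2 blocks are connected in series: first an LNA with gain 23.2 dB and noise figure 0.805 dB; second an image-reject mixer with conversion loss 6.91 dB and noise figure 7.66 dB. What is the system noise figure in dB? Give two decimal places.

0.89 dB

Convert to linear (a loss of L dB is a gain of −L dB): F_i = 10^(NF_i/10), G_i = 10^(G_i,dB/10)
  Stage 1: F_1 = 10^(0.805/10) = 1.204, G_1 = 10^(23.2/10) = 208.9
  Stage 2: F_2 = 10^(7.66/10) = 5.834, G_2 = 10^(−6.91/10) = 0.2037
Friis cascade:
  F = 1.204 + (5.834 − 1)/208.9 = 1.227
NF = 10 log₁₀(1.227) = 0.89 dB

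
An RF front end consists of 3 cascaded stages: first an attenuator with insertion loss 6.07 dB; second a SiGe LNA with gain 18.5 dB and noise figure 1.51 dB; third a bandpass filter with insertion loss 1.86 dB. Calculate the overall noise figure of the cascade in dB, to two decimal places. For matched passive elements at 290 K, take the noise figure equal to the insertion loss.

Convert to linear (a loss of L dB is a gain of −L dB): F_i = 10^(NF_i/10), G_i = 10^(G_i,dB/10)
  Stage 1: F_1 = 10^(6.07/10) = 4.046, G_1 = 10^(−6.07/10) = 0.2472
  Stage 2: F_2 = 10^(1.51/10) = 1.416, G_2 = 10^(18.5/10) = 70.79
  Stage 3: F_3 = 10^(1.86/10) = 1.535, G_3 = 10^(−1.86/10) = 0.6516
Friis cascade:
  F = 4.046 + (1.416 − 1)/0.2472 + (1.535 − 1)/17.50 = 5.759
NF = 10 log₁₀(5.759) = 7.60 dB

7.60 dB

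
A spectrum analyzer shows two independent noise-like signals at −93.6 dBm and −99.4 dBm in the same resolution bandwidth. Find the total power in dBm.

−92.6 dBm

Convert to linear, add, convert back:
P₁ = 4.37×10⁻¹³ W, P₂ = 1.15×10⁻¹³ W
P_tot = 5.51×10⁻¹³ W → 10 log₁₀(P_tot / 10⁻³) = −92.6 dBm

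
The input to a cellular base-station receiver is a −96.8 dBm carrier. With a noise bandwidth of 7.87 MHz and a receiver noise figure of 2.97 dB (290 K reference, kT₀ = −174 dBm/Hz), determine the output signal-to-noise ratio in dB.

5.3 dB

Noise floor: N = −174 + 10 log₁₀(B) + NF
10 log₁₀(7.87×10⁶) = 68.96 dB
N = −174 + 68.96 + 2.97 = −102.07 dBm
SNR = P_sig − N = −96.8 − (−102.07) = 5.27 dB → 5.3 dB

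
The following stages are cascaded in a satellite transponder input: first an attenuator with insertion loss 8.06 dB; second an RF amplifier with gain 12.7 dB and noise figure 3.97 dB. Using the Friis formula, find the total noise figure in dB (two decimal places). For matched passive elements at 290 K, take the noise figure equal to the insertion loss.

Convert to linear (a loss of L dB is a gain of −L dB): F_i = 10^(NF_i/10), G_i = 10^(G_i,dB/10)
  Stage 1: F_1 = 10^(8.06/10) = 6.397, G_1 = 10^(−8.06/10) = 0.1563
  Stage 2: F_2 = 10^(3.97/10) = 2.495, G_2 = 10^(12.7/10) = 18.62
Friis cascade:
  F = 6.397 + (2.495 − 1)/0.1563 = 15.96
NF = 10 log₁₀(15.96) = 12.03 dB

12.03 dB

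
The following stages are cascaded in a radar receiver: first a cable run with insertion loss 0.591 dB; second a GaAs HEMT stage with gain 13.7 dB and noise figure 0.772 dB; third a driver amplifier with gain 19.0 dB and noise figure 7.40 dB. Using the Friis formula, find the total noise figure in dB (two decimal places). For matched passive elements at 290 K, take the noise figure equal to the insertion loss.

2.01 dB

Convert to linear (a loss of L dB is a gain of −L dB): F_i = 10^(NF_i/10), G_i = 10^(G_i,dB/10)
  Stage 1: F_1 = 10^(0.591/10) = 1.146, G_1 = 10^(−0.591/10) = 0.8728
  Stage 2: F_2 = 10^(0.772/10) = 1.195, G_2 = 10^(13.7/10) = 23.44
  Stage 3: F_3 = 10^(7.40/10) = 5.495, G_3 = 10^(19.0/10) = 79.43
Friis cascade:
  F = 1.146 + (1.195 − 1)/0.8728 + (5.495 − 1)/20.46 = 1.588
NF = 10 log₁₀(1.588) = 2.01 dB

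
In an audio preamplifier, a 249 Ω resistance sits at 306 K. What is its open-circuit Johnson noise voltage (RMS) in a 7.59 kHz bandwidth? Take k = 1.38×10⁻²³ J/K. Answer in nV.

179 nV

V_n = √(4kTRB)
4kTRB = 4 × 1.38×10⁻²³ × 306 × 2.49×10² × 7.59×10³ = 3.19×10⁻¹⁴ V²
V_n = √(3.19×10⁻¹⁴) = 1.79×10⁻⁷ V = 179 nV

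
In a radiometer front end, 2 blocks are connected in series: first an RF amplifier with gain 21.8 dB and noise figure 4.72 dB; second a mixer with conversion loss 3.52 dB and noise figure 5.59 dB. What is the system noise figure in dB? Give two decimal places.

Convert to linear (a loss of L dB is a gain of −L dB): F_i = 10^(NF_i/10), G_i = 10^(G_i,dB/10)
  Stage 1: F_1 = 10^(4.72/10) = 2.965, G_1 = 10^(21.8/10) = 151.4
  Stage 2: F_2 = 10^(5.59/10) = 3.622, G_2 = 10^(−3.52/10) = 0.4446
Friis cascade:
  F = 2.965 + (3.622 − 1)/151.4 = 2.982
NF = 10 log₁₀(2.982) = 4.75 dB

4.75 dB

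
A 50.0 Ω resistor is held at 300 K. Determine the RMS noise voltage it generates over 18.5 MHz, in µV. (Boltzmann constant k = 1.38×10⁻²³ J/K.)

V_n = √(4kTRB)
4kTRB = 4 × 1.38×10⁻²³ × 300 × 5.00×10¹ × 1.85×10⁷ = 1.53×10⁻¹¹ V²
V_n = √(1.53×10⁻¹¹) = 3.91×10⁻⁶ V = 3.91 µV

3.91 µV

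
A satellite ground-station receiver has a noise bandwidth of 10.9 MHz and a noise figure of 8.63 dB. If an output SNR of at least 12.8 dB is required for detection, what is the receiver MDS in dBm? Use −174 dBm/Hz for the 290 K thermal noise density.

Sensitivity = −174 + 10 log₁₀(B) + NF + SNR_min
= −174 + 70.37 + 8.63 + 12.8
= −82.20 dBm → −82.2 dBm

−82.2 dBm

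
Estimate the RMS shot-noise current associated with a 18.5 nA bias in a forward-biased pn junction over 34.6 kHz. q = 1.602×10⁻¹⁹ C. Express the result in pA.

14.3 pA

I_n = √(2qI·B)
2qI·B = 2 × 1.602×10⁻¹⁹ × 1.85×10⁻⁸ × 3.46×10⁴ = 2.05×10⁻²² A²
I_n = √(2.05×10⁻²²) = 1.43×10⁻¹¹ A = 14.3 pA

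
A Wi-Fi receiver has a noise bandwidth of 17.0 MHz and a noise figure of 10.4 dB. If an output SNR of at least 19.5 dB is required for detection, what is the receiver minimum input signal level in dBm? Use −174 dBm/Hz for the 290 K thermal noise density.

−71.8 dBm

Sensitivity = −174 + 10 log₁₀(B) + NF + SNR_min
= −174 + 72.3 + 10.4 + 19.5
= −71.8 dBm → −71.8 dBm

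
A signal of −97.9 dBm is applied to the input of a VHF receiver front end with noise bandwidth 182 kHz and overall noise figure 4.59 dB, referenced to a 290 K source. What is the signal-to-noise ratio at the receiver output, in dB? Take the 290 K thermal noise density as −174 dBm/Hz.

18.9 dB

Noise floor: N = −174 + 10 log₁₀(B) + NF
10 log₁₀(1.82×10⁵) = 52.6 dB
N = −174 + 52.6 + 4.59 = −116.81 dBm
SNR = P_sig − N = −97.9 − (−116.81) = 18.91 dB → 18.9 dB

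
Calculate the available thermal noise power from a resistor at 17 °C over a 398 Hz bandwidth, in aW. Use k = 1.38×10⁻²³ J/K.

1.59 aW

T = 17 °C + 273.15 = 290.15 K
P_n = kTB = 1.38×10⁻²³ × 290.15 × 3.98×10² = 1.59×10⁻¹⁸ W = 1.59 aW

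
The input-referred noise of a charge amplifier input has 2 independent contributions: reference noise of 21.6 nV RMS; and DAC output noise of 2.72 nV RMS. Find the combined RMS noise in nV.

Uncorrelated sources add in power (mean-square): V_tot = √(ΣV_i²)
V_tot = √[(2.16×10⁻⁸)² + (2.72×10⁻⁹)²] = 2.18×10⁻⁸ V = 21.8 nV

21.8 nV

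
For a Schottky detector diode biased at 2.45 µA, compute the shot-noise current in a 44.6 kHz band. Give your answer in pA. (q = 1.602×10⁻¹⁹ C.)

I_n = √(2qI·B)
2qI·B = 2 × 1.602×10⁻¹⁹ × 2.45×10⁻⁶ × 4.46×10⁴ = 3.50×10⁻²⁰ A²
I_n = √(3.50×10⁻²⁰) = 1.87×10⁻¹⁰ A = 187 pA

187 pA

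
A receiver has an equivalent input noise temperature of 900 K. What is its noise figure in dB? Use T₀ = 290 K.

F = 1 + T_e/T₀ = 1 + 900/290 = 4.10345
NF = 10 log₁₀(4.10345) = 6.13 dB

6.13 dB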